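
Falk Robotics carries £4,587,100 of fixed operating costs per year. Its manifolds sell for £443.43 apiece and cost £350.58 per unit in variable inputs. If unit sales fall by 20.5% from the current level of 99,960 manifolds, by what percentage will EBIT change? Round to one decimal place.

-40.5%

Contribution at this volume is 99,960 × £92.85 = £9,281,286.00.
Operating income = contribution − fixed costs = £9,281,286.00 − £4,587,100 = £4,694,186.00.
DOL = contribution ÷ EBIT = £9,281,286.00 ÷ £4,694,186.00 = 1.9772.
So EBIT moves 1.9772 × (-20.5%) = -40.5%.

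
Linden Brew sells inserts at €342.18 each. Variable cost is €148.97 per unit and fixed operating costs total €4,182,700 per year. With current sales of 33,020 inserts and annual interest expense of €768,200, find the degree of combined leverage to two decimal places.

4.46

Total contribution margin = 33,020 × €193.21 = €6,379,794.20.
Operating income = contribution − fixed costs = €6,379,794.20 − €4,182,700 = €2,197,094.20. Interest = €768,200.00, so EBIT − I = €1,428,894.20.
DCL = contribution ÷ (EBIT − I) = €6,379,794.20 ÷ €1,428,894.20 = 4.4648.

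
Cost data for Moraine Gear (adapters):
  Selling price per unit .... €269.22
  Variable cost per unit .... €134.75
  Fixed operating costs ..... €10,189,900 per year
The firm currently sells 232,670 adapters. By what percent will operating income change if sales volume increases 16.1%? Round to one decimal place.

At 232,670 units, contribution = 232,670 × €134.47 = €31,287,134.90.
EBIT = €31,287,134.90 − €10,189,900 = €21,097,234.90.
DOL = contribution ÷ EBIT = €31,287,134.90 ÷ €21,097,234.90 = 1.4830.
%ΔEBIT = DOL × %ΔSales = 1.4830 × +16.1% = +23.9%.

+23.9%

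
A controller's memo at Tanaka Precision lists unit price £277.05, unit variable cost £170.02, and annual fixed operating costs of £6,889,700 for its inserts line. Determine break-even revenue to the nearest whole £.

£17,834,172

CM per unit = £277.05 − £170.02 = £107.03; CM ratio = £107.03 / £277.05 = 0.3863.
Break-even revenue = fixed costs × price ÷ CM = £6,889,700 × £277.05 ÷ £107.03 = £17,834,172.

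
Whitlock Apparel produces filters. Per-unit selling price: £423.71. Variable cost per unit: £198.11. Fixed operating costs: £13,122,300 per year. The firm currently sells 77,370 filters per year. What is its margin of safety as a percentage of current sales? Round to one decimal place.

Each unit contributes £423.71 − £198.11 = £225.60. Break-even units = £13,122,300 ÷ £225.60 = 58,166.22; break-even revenue = 58,166.22 × £423.71 = £24,645,610.52.
Current sales = 77,370 × £423.71 = £32,782,442.70.
Margin of safety = (£32,782,442.70 − £24,645,610.52) ÷ £32,782,442.70 = 24.8%.

24.8%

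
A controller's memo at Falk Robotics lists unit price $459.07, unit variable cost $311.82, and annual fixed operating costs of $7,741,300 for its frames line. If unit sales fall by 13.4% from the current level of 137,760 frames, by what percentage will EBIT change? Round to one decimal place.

-21.7%

Total contribution margin = 137,760 × $147.25 = $20,285,160.00.
Subtracting fixed costs: EBIT = $20,285,160.00 − $7,741,300 = $12,543,860.00.
Degree of operating leverage = $20,285,160.00 / $12,543,860.00 = 1.6171.
So EBIT moves 1.6171 × (-13.4%) = -21.7%.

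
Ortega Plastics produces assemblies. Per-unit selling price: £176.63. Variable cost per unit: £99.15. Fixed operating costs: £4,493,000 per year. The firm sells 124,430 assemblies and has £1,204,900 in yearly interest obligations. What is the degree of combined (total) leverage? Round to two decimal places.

Contribution at this volume is 124,430 × £77.48 = £9,640,836.40.
EBIT = £9,640,836.40 − £4,493,000 = £5,147,836.40. Interest = £1,204,900.00, so EBIT − I = £3,942,936.40.
Degree of total leverage = total CM / (EBIT − interest) = £9,640,836.40 / £3,942,936.40 = 2.4451.

2.45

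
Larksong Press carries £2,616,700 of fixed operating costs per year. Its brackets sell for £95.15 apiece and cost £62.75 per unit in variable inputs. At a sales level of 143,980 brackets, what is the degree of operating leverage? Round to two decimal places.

2.28

At 143,980 units, contribution = 143,980 × £32.40 = £4,664,952.00.
Operating income = contribution − fixed costs = £4,664,952.00 − £2,616,700 = £2,048,252.00.
DOL = contribution ÷ EBIT = £4,664,952.00 ÷ £2,048,252.00 = 2.2775.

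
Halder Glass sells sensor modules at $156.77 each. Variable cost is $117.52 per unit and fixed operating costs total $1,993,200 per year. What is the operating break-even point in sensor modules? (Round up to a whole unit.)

50,783 sensor modules

Each unit contributes $156.77 − $117.52 = $39.25.
Break-even volume = fixed costs ÷ CM per unit = $1,993,200 ÷ $39.25 = 50,782.17, so 50,783 sensor modules.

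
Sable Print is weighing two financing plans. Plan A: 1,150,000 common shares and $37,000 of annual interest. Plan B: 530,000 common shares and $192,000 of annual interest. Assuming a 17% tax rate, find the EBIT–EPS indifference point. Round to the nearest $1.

At indifference, (EBIT − 37,000)(1 − t)/1,150,000 = (EBIT − 192,000)(1 − t)/530,000.
Cancelling (1 − t) and cross-multiplying: 530,000·(EBIT − 37,000) = 1,150,000·(EBIT − 192,000).
EBIT × (1,150,000 − 530,000) = 192,000 × 1,150,000 − 37,000 × 530,000 = 201,190,000,000, so EBIT = 201,190,000,000 ÷ 620,000 = 324,500.00.

$324,500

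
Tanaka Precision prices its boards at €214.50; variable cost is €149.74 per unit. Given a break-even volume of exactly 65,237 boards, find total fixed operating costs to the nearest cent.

Each unit contributes €214.50 − €149.74 = €64.76.
Since BE = FC / CM, FC = 65,237 × €64.76 = €4,224,748.12.

€4,224,748.12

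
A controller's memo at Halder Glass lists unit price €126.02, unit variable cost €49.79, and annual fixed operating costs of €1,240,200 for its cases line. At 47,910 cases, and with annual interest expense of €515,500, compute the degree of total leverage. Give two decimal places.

1.93

Total contribution margin = 47,910 × €76.23 = €3,652,179.30.
EBIT = €3,652,179.30 − €1,240,200 = €2,411,979.30. Interest = €515,500.00, so EBIT − I = €1,896,479.30.
DCL = contribution ÷ (EBIT − I) = €3,652,179.30 ÷ €1,896,479.30 = 1.9258.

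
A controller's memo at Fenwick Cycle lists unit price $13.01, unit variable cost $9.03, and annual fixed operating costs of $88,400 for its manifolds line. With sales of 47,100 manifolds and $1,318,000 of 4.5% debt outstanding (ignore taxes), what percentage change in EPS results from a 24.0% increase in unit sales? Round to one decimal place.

+113.2%

At 47,100 units, contribution = 47,100 × $3.98 = $187,458.00.
Operating income = contribution − fixed costs = $187,458.00 − $88,400 = $99,058.00.
Interest = $59,310.00, so EBIT − I = $39,748.00.
Degree of combined leverage = contribution ÷ (EBIT − I) = $187,458.00 ÷ $39,748.00 = 4.7162.
%ΔEPS = DCL × %ΔSales = 4.7162 × +24.0% = +113.2%.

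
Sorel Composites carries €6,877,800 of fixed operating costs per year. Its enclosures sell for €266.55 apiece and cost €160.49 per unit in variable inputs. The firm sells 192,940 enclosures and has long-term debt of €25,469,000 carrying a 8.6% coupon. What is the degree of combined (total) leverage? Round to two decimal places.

At 192,940 units, contribution = 192,940 × €106.06 = €20,463,216.40.
EBIT = €20,463,216.40 − €6,877,800 = €13,585,416.40. Interest = €2,190,334.00, so EBIT − I = €11,395,082.40.
Degree of total leverage = total CM / (EBIT − interest) = €20,463,216.40 / €11,395,082.40 = 1.7958.

1.80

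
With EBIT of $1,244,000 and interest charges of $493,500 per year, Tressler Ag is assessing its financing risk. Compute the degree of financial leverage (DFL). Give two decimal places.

1.66

Annual interest charges come to $493,500.00.
DFL = EBIT ÷ (EBIT − I) = $1,244,000 ÷ ($1,244,000 − $493,500.00) = $1,244,000 ÷ $750,500.00 = 1.6576.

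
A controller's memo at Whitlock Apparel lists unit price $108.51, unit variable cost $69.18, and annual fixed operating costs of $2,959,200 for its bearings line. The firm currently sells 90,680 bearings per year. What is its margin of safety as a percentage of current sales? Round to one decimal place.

17.0%

Each unit contributes $108.51 − $69.18 = $39.33. Break-even units = $2,959,200 ÷ $39.33 = 75,240.27; break-even revenue = 75,240.27 × $108.51 = $8,164,322.20.
Actual sales revenue = 90,680 × $108.51 = $9,839,686.80.
Margin of safety = ($9,839,686.80 − $8,164,322.20) ÷ $9,839,686.80 = 17.0%.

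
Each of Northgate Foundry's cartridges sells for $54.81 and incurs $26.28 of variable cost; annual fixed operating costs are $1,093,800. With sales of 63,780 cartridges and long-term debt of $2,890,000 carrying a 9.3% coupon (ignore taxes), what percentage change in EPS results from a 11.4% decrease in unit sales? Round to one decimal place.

At 63,780 units, contribution = 63,780 × $28.53 = $1,819,643.40.
EBIT = $1,819,643.40 − $1,093,800 = $725,843.40.
After interest of $268,770.00, pre-tax earnings = $457,073.40.
Degree of combined leverage = contribution ÷ (EBIT − I) = $1,819,643.40 ÷ $457,073.40 = 3.9811.
EPS therefore changes by 3.9811 × (-11.4%) = -45.4%.

-45.4%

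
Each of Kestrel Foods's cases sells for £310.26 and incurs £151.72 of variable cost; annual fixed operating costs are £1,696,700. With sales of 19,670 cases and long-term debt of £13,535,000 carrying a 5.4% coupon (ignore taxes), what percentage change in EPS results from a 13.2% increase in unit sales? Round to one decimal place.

+59.6%

Total contribution margin = 19,670 × £158.54 = £3,118,481.80.
Operating income = contribution − fixed costs = £3,118,481.80 − £1,696,700 = £1,421,781.80.
Interest = £730,890.00, so EBIT − I = £690,891.80.
DCL = total CM / (EBIT − I) = £3,118,481.80 / £690,891.80 = 4.5137.
EPS therefore changes by 4.5137 × (+13.2%) = +59.6%.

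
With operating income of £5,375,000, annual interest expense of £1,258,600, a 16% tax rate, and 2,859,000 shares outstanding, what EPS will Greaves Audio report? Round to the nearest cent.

Interest = £1,258,600.00, so EBT = £5,375,000 − £1,258,600.00 = £4,116,400.00.
After tax at 16%: net income = £4,116,400.00 × 0.84 = £3,457,776.00.
Per share: £3,457,776.00 / 2,859,000 shares = £1.21.

£1.21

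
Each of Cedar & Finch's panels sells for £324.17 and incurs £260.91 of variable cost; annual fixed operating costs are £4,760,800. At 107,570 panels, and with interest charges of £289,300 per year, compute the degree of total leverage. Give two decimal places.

3.88

At 107,570 units, contribution = 107,570 × £63.26 = £6,804,878.20.
EBIT = £6,804,878.20 − £4,760,800 = £2,044,078.20. Interest = £289,300.00.
DOL = £6,804,878.20 ÷ £2,044,078.20 = 3.3291; DFL = £2,044,078.20 ÷ £1,754,778.20 = 1.1649.
Combined leverage = 3.3291 × 1.1649 = 3.8781.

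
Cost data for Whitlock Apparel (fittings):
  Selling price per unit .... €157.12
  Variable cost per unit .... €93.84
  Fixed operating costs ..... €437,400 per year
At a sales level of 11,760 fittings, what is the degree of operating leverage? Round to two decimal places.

2.43

Contribution at this volume is 11,760 × €63.28 = €744,172.80.
Operating income = contribution − fixed costs = €744,172.80 − €437,400 = €306,772.80.
Degree of operating leverage = €744,172.80 / €306,772.80 = 2.4258.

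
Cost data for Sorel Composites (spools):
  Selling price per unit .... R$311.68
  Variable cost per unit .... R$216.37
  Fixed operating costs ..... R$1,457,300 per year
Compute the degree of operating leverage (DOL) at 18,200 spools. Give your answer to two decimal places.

6.25

Total contribution margin = 18,200 × R$95.31 = R$1,734,642.00.
EBIT = R$1,734,642.00 − R$1,457,300 = R$277,342.00.
DOL = contribution ÷ EBIT = R$1,734,642.00 ÷ R$277,342.00 = 6.2545.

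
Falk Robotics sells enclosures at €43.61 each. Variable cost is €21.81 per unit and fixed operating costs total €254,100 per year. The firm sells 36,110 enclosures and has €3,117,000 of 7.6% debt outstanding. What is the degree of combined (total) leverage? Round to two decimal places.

Contribution at this volume is 36,110 × €21.80 = €787,198.00.
Operating income = contribution − fixed costs = €787,198.00 − €254,100 = €533,098.00. Interest = €236,892.00, so EBIT − I = €296,206.00.
Degree of total leverage = total CM / (EBIT − interest) = €787,198.00 / €296,206.00 = 2.6576.

2.66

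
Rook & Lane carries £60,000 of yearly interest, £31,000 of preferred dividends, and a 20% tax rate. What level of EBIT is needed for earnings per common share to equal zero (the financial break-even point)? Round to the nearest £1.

Grossing the preferred dividend up to pre-tax terms: £31,000 / (1 − 0.20) = £38,750.00.
EPS = 0 when EBIT covers interest plus the pre-tax preferred burden: £60,000 + £38,750.00 = £98,750.00.

£98,750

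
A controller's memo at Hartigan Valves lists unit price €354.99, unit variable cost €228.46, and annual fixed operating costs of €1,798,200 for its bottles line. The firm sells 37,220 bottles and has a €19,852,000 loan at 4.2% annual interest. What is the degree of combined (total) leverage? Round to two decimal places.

2.27

Total contribution margin = 37,220 × €126.53 = €4,709,446.60.
Subtracting fixed costs: EBIT = €4,709,446.60 − €1,798,200 = €2,911,246.60. Interest = €833,784.00.
DOL = €4,709,446.60 ÷ €2,911,246.60 = 1.6177; DFL = €2,911,246.60 ÷ €2,077,462.60 = 1.4013.
Combined leverage = 1.6177 × 1.4013 = 2.2669.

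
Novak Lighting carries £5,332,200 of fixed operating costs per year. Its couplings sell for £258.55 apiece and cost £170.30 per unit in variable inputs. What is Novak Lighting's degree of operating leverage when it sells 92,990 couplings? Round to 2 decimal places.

2.86

At 92,990 units, contribution = 92,990 × £88.25 = £8,206,367.50.
Operating income = contribution − fixed costs = £8,206,367.50 − £5,332,200 = £2,874,167.50.
DOL = contribution ÷ EBIT = £8,206,367.50 ÷ £2,874,167.50 = 2.8552.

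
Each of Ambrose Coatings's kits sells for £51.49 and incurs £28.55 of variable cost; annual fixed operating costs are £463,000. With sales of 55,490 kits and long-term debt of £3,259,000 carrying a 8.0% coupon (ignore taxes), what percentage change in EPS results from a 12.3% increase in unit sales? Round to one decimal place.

At 55,490 units, contribution = 55,490 × £22.94 = £1,272,940.60.
Subtracting fixed costs: EBIT = £1,272,940.60 − £463,000 = £809,940.60.
Interest = £260,720.00, so EBIT − I = £549,220.60.
DCL = total CM / (EBIT − I) = £1,272,940.60 / £549,220.60 = 2.3177.
EPS therefore changes by 2.3177 × (+12.3%) = +28.5%.

+28.5%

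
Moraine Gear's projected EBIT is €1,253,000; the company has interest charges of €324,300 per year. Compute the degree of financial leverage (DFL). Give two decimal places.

Interest = €324,300.00.
DFL = EBIT ÷ (EBIT − I) = €1,253,000 ÷ (€1,253,000 − €324,300.00) = €1,253,000 ÷ €928,700.00 = 1.3492.

1.35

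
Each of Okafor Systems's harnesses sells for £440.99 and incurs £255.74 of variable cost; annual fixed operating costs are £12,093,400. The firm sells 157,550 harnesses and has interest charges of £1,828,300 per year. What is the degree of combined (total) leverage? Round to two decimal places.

1.91

Contribution at this volume is 157,550 × £185.25 = £29,186,137.50.
Operating income = contribution − fixed costs = £29,186,137.50 − £12,093,400 = £17,092,737.50. Interest = £1,828,300.00.
DOL = £29,186,137.50 ÷ £17,092,737.50 = 1.7075; DFL = £17,092,737.50 ÷ £15,264,437.50 = 1.1198.
DCL = DOL × DFL = 1.7075 × 1.1198 = 1.9121.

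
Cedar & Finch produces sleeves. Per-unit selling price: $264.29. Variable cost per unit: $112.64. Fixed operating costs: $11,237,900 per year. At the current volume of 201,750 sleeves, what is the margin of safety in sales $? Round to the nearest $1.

Unit CM = price − variable cost = $264.29 − $112.64 = $151.65. Break-even units = $11,237,900 ÷ $151.65 = 74,104.19; break-even revenue = 74,104.19 × $264.29 = $19,584,995.65.
Current sales = 201,750 × $264.29 = $53,320,507.50.
Margin of safety = $53,320,507.50 − $19,584,995.65 = $33,735,512.

$33,735,512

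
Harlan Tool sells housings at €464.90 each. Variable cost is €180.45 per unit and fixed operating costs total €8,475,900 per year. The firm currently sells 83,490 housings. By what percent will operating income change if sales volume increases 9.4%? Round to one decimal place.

+14.6%

At 83,490 units, contribution = 83,490 × €284.45 = €23,748,730.50.
Operating income = contribution − fixed costs = €23,748,730.50 − €8,475,900 = €15,272,830.50.
Degree of operating leverage = €23,748,730.50 / €15,272,830.50 = 1.5550.
%ΔEBIT = DOL × %ΔSales = 1.5550 × +9.4% = +14.6%.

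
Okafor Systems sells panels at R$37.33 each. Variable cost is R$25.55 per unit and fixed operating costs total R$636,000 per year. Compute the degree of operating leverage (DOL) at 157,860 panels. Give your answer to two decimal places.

Total contribution margin = 157,860 × R$11.78 = R$1,859,590.80.
Subtracting fixed costs: EBIT = R$1,859,590.80 − R$636,000 = R$1,223,590.80.
So DOL = total CM / EBIT = R$1,859,590.80 / R$1,223,590.80 = 1.5198.

1.52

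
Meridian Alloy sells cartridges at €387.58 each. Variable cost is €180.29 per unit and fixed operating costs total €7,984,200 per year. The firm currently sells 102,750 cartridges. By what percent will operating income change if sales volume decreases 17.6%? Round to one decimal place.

-28.2%

Total contribution margin = 102,750 × €207.29 = €21,299,047.50.
Operating income = contribution − fixed costs = €21,299,047.50 − €7,984,200 = €13,314,847.50.
DOL = contribution ÷ EBIT = €21,299,047.50 ÷ €13,314,847.50 = 1.5996.
%ΔEBIT = DOL × %ΔSales = 1.5996 × -17.6% = -28.2%.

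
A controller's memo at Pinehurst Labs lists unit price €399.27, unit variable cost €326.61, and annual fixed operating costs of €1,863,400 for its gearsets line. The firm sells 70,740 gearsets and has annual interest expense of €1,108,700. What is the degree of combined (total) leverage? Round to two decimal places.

2.37

Contribution at this volume is 70,740 × €72.66 = €5,139,968.40.
EBIT = €5,139,968.40 − €1,863,400 = €3,276,568.40. Interest = €1,108,700.00, so EBIT − I = €2,167,868.40.
Degree of total leverage = total CM / (EBIT − interest) = €5,139,968.40 / €2,167,868.40 = 2.3710.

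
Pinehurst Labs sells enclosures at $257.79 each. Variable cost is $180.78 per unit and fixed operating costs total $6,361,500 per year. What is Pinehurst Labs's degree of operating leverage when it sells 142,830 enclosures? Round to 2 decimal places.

Total contribution margin = 142,830 × $77.01 = $10,999,338.30.
Subtracting fixed costs: EBIT = $10,999,338.30 − $6,361,500 = $4,637,838.30.
DOL = contribution ÷ EBIT = $10,999,338.30 ÷ $4,637,838.30 = 2.3717.

2.37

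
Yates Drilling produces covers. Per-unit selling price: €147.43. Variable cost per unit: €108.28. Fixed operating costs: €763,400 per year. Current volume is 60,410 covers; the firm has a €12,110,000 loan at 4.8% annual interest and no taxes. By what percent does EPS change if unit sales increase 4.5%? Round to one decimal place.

Contribution at this volume is 60,410 × €39.15 = €2,365,051.50.
EBIT = €2,365,051.50 − €763,400 = €1,601,651.50.
Interest = €581,280.00, so EBIT − I = €1,020,371.50.
DCL = total CM / (EBIT − I) = €2,365,051.50 / €1,020,371.50 = 2.3178.
EPS therefore changes by 2.3178 × (+4.5%) = +10.4%.

+10.4%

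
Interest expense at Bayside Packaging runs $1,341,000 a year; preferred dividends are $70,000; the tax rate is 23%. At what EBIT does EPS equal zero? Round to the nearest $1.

Preferred dividends are paid after tax, so their pre-tax equivalent is $70,000 ÷ (1 − 0.23) = $90,909.09.
Financial break-even EBIT = interest + D_p ÷ (1 − t) = $1,341,000 + $90,909.09 = $1,431,909.09.

$1,431,909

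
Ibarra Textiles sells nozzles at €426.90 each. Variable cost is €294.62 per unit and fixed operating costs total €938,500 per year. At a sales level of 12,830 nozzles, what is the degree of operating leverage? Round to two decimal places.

2.24

Contribution at this volume is 12,830 × €132.28 = €1,697,152.40.
Operating income = contribution − fixed costs = €1,697,152.40 − €938,500 = €758,652.40.
DOL = contribution ÷ EBIT = €1,697,152.40 ÷ €758,652.40 = 2.2371.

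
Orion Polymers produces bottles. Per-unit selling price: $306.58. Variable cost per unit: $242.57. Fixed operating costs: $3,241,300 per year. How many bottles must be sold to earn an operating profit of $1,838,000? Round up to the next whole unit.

Contribution margin per unit = $306.58 − $242.57 = $64.01.
Required volume = (fixed costs + target profit) ÷ CM = ($3,241,300 + $1,838,000) ÷ $64.01 = 79,351.66, so 79,352 bottles.

79,352 bottles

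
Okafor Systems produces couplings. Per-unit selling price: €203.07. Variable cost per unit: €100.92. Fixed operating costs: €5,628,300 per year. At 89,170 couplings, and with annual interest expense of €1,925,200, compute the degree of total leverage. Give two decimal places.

5.86

Contribution at this volume is 89,170 × €102.15 = €9,108,715.50.
Operating income = contribution − fixed costs = €9,108,715.50 − €5,628,300 = €3,480,415.50. Interest = €1,925,200.00, so EBIT − I = €1,555,215.50.
DCL = contribution ÷ (EBIT − I) = €9,108,715.50 ÷ €1,555,215.50 = 5.8569.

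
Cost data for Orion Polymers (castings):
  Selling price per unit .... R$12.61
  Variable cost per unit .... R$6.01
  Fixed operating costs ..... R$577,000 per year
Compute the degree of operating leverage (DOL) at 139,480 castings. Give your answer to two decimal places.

2.68

Total contribution margin = 139,480 × R$6.60 = R$920,568.00.
Subtracting fixed costs: EBIT = R$920,568.00 − R$577,000 = R$343,568.00.
So DOL = total CM / EBIT = R$920,568.00 / R$343,568.00 = 2.6794.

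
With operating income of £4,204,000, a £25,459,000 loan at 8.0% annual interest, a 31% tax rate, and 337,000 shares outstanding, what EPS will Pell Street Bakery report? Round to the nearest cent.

£4.44

Pre-tax income = £4,204,000 − £2,036,720.00 = £2,167,280.00.
After tax at 31%: net income = £2,167,280.00 × 0.69 = £1,495,423.20.
Per share: £1,495,423.20 / 337,000 shares = £4.44.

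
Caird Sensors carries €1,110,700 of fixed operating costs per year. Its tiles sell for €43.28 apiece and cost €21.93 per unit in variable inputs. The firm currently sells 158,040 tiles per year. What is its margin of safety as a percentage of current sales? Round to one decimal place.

67.1%

Unit CM = price − variable cost = €43.28 − €21.93 = €21.35. Break-even units = €1,110,700 ÷ €21.35 = 52,023.42; break-even revenue = 52,023.42 × €43.28 = €2,251,573.58.
Current sales = 158,040 × €43.28 = €6,839,971.20.
Margin of safety = (€6,839,971.20 − €2,251,573.58) ÷ €6,839,971.20 = 67.1%.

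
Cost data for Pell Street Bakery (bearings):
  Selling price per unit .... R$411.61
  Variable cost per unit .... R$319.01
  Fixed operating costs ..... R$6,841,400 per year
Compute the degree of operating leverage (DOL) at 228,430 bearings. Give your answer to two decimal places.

1.48

At 228,430 units, contribution = 228,430 × R$92.60 = R$21,152,618.00.
EBIT = R$21,152,618.00 − R$6,841,400 = R$14,311,218.00.
DOL = contribution ÷ EBIT = R$21,152,618.00 ÷ R$14,311,218.00 = 1.4780.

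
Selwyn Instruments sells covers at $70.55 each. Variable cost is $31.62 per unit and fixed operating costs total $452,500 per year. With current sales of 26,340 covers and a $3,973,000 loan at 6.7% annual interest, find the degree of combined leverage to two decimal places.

Total contribution margin = 26,340 × $38.93 = $1,025,416.20.
EBIT = $1,025,416.20 − $452,500 = $572,916.20. Interest = $266,191.00, so EBIT − I = $306,725.20.
Degree of total leverage = total CM / (EBIT − interest) = $1,025,416.20 / $306,725.20 = 3.3431.

3.34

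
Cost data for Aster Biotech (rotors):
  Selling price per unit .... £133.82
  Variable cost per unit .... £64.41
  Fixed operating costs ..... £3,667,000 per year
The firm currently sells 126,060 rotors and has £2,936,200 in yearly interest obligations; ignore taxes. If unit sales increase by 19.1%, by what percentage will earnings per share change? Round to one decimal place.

Contribution at this volume is 126,060 × £69.41 = £8,749,824.60.
EBIT = £8,749,824.60 − £3,667,000 = £5,082,824.60.
After interest of £2,936,200.00, pre-tax earnings = £2,146,624.60.
Degree of combined leverage = contribution ÷ (EBIT − I) = £8,749,824.60 ÷ £2,146,624.60 = 4.0761.
%ΔEPS = DCL × %ΔSales = 4.0761 × +19.1% = +77.9%.

+77.9%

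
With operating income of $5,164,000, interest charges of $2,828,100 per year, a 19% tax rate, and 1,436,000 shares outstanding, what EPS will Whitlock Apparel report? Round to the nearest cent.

Pre-tax income = $5,164,000 − $2,828,100.00 = $2,335,900.00.
Net income = $2,335,900.00 × (1 − 0.19) = $1,892,079.00.
EPS = $1,892,079.00 ÷ 1,436,000 = $1.32.

$1.32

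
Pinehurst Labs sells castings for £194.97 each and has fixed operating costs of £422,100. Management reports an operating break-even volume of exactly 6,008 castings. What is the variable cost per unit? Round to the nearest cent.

£124.71

At break-even, FC = Q × (P − VC), so P − VC = £422,100 ÷ 6,008 = £70.2563.
Variable cost per unit = £194.97 − £70.2563 = £124.71.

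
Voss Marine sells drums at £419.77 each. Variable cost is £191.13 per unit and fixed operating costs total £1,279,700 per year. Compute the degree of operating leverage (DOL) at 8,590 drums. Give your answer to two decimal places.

2.87

At 8,590 units, contribution = 8,590 × £228.64 = £1,964,017.60.
Operating income = contribution − fixed costs = £1,964,017.60 − £1,279,700 = £684,317.60.
DOL = contribution ÷ EBIT = £1,964,017.60 ÷ £684,317.60 = 2.8700.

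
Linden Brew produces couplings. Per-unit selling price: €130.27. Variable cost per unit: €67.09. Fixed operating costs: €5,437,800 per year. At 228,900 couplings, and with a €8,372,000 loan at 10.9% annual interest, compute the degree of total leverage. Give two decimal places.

1.78

At 228,900 units, contribution = 228,900 × €63.18 = €14,461,902.00.
Subtracting fixed costs: EBIT = €14,461,902.00 − €5,437,800 = €9,024,102.00. Interest = €912,548.00, so EBIT − I = €8,111,554.00.
DCL = contribution ÷ (EBIT − I) = €14,461,902.00 ÷ €8,111,554.00 = 1.7829.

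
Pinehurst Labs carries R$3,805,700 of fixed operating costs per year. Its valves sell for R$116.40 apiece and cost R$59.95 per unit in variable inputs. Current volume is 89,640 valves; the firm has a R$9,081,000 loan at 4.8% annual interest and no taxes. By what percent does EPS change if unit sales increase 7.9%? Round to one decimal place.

Total contribution margin = 89,640 × R$56.45 = R$5,060,178.00.
Subtracting fixed costs: EBIT = R$5,060,178.00 − R$3,805,700 = R$1,254,478.00.
After interest of R$435,888.00, pre-tax earnings = R$818,590.00.
Degree of combined leverage = contribution ÷ (EBIT − I) = R$5,060,178.00 ÷ R$818,590.00 = 6.1816.
%ΔEPS = DCL × %ΔSales = 6.1816 × +7.9% = +48.8%.

+48.8%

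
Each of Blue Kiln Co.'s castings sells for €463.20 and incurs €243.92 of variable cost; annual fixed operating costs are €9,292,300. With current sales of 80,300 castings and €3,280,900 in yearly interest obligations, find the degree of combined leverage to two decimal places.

3.50

At 80,300 units, contribution = 80,300 × €219.28 = €17,608,184.00.
EBIT = €17,608,184.00 − €9,292,300 = €8,315,884.00. Interest = €3,280,900.00, so EBIT − I = €5,034,984.00.
Degree of total leverage = total CM / (EBIT − interest) = €17,608,184.00 / €5,034,984.00 = 3.4972.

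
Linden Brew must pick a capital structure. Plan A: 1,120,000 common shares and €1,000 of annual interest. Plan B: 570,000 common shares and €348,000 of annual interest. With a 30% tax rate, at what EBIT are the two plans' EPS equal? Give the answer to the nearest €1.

€707,618

At indifference, (EBIT − 1,000)(1 − t)/1,120,000 = (EBIT − 348,000)(1 − t)/570,000.
The (1 − t) factor cancels: (EBIT − 1,000) × 570,000 = (EBIT − 348,000) × 1,120,000.
EBIT × (1,120,000 − 570,000) = 348,000 × 1,120,000 − 1,000 × 570,000 = 389,190,000,000, so EBIT = 389,190,000,000 ÷ 550,000 = 707,618.18.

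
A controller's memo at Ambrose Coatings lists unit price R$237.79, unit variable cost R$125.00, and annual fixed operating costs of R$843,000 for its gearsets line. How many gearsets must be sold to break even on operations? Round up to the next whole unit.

7,475 gearsets

Each unit contributes R$237.79 − R$125.00 = R$112.79.
Break-even volume = fixed costs ÷ CM per unit = R$843,000 ÷ R$112.79 = 7,474.07, so 7,475 gearsets.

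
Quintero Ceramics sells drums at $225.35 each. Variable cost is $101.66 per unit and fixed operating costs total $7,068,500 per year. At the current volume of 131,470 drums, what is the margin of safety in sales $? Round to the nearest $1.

$16,748,711

Each unit contributes $225.35 − $101.66 = $123.69. Break-even units = $7,068,500 ÷ $123.69 = 57,146.90; break-even revenue = 57,146.90 × $225.35 = $12,878,053.80.
Actual sales revenue = 131,470 × $225.35 = $29,626,764.50.
Margin of safety = $29,626,764.50 − $12,878,053.80 = $16,748,711.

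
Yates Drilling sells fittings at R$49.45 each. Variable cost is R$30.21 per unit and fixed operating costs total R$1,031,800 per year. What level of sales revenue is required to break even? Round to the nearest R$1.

R$2,651,898

CM per unit = R$49.45 − R$30.21 = R$19.24; CM ratio = R$19.24 / R$49.45 = 0.3891.
Break-even revenue = fixed costs × price ÷ CM = R$1,031,800 × R$49.45 ÷ R$19.24 = R$2,651,898.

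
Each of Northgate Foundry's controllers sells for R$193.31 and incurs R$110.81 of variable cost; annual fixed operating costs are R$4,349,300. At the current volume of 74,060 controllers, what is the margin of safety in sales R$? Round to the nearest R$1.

R$4,125,470

Contribution margin per unit = R$193.31 − R$110.81 = R$82.50. Break-even units = R$4,349,300 ÷ R$82.50 = 52,718.79; break-even revenue = 52,718.79 × R$193.31 = R$10,191,068.88.
Actual sales revenue = 74,060 × R$193.31 = R$14,316,538.60.
Margin of safety = R$14,316,538.60 − R$10,191,068.88 = R$4,125,470.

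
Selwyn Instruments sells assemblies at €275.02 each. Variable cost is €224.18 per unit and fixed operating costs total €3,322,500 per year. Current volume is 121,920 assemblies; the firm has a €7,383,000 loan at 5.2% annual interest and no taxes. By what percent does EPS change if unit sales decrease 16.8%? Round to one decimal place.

Total contribution margin = 121,920 × €50.84 = €6,198,412.80.
Subtracting fixed costs: EBIT = €6,198,412.80 − €3,322,500 = €2,875,912.80.
Interest = €383,916.00, so EBIT − I = €2,491,996.80.
DCL = total CM / (EBIT − I) = €6,198,412.80 / €2,491,996.80 = 2.4873.
%ΔEPS = DCL × %ΔSales = 2.4873 × -16.8% = -41.8%.

-41.8%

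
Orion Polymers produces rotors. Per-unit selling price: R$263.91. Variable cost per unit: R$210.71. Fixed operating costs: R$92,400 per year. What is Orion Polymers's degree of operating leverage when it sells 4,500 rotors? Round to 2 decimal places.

1.63

Contribution at this volume is 4,500 × R$53.20 = R$239,400.00.
Operating income = contribution − fixed costs = R$239,400.00 − R$92,400 = R$147,000.00.
DOL = contribution ÷ EBIT = R$239,400.00 ÷ R$147,000.00 = 1.6286.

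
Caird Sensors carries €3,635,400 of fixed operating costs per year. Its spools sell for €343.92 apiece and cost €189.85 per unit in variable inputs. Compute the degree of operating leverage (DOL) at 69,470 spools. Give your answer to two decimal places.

1.51

Total contribution margin = 69,470 × €154.07 = €10,703,242.90.
Operating income = contribution − fixed costs = €10,703,242.90 − €3,635,400 = €7,067,842.90.
DOL = contribution ÷ EBIT = €10,703,242.90 ÷ €7,067,842.90 = 1.5144.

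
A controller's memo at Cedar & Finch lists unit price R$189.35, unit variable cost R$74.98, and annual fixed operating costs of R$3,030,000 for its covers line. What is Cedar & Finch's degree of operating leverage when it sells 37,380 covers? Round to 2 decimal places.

At 37,380 units, contribution = 37,380 × R$114.37 = R$4,275,150.60.
Operating income = contribution − fixed costs = R$4,275,150.60 − R$3,030,000 = R$1,245,150.60.
So DOL = total CM / EBIT = R$4,275,150.60 / R$1,245,150.60 = 3.4334.

3.43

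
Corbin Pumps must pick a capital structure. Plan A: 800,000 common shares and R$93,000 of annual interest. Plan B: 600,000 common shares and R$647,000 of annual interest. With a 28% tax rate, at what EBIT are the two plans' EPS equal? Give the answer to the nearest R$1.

Set EPS_A = EPS_B: (EBIT − R$93,000)(1 − 0.28) ÷ 800,000 = (EBIT − R$647,000)(1 − 0.28) ÷ 600,000.
The (1 − t) factor cancels: (EBIT − 93,000) × 600,000 = (EBIT − 647,000) × 800,000.
EBIT × (800,000 − 600,000) = 647,000 × 800,000 − 93,000 × 600,000 = 461,800,000,000, so EBIT = 461,800,000,000 ÷ 200,000 = 2,309,000.00.

R$2,309,000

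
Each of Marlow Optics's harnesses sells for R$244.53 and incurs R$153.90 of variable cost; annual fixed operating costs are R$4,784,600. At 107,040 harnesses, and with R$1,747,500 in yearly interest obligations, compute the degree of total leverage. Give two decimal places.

3.06

Contribution at this volume is 107,040 × R$90.63 = R$9,701,035.20.
Subtracting fixed costs: EBIT = R$9,701,035.20 − R$4,784,600 = R$4,916,435.20. Interest = R$1,747,500.00, so EBIT − I = R$3,168,935.20.
Degree of total leverage = total CM / (EBIT − interest) = R$9,701,035.20 / R$3,168,935.20 = 3.0613.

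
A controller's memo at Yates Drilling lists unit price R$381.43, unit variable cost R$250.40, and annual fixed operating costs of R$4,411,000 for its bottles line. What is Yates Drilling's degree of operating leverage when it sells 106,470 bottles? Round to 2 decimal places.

1.46

Contribution at this volume is 106,470 × R$131.03 = R$13,950,764.10.
Operating income = contribution − fixed costs = R$13,950,764.10 − R$4,411,000 = R$9,539,764.10.
Degree of operating leverage = R$13,950,764.10 / R$9,539,764.10 = 1.4624.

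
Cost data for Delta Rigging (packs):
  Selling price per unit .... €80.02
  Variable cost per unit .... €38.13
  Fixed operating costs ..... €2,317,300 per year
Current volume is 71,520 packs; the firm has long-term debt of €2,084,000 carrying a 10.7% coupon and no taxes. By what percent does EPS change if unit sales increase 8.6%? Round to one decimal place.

Contribution at this volume is 71,520 × €41.89 = €2,995,972.80.
Subtracting fixed costs: EBIT = €2,995,972.80 − €2,317,300 = €678,672.80.
After interest of €222,988.00, pre-tax earnings = €455,684.80.
DCL = total CM / (EBIT − I) = €2,995,972.80 / €455,684.80 = 6.5747.
EPS therefore changes by 6.5747 × (+8.6%) = +56.5%.

+56.5%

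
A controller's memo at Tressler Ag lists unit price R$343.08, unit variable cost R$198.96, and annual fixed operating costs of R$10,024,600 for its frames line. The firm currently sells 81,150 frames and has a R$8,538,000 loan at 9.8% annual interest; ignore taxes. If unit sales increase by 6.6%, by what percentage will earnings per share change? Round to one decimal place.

Total contribution margin = 81,150 × R$144.12 = R$11,695,338.00.
Operating income = contribution − fixed costs = R$11,695,338.00 − R$10,024,600 = R$1,670,738.00.
After interest of R$836,724.00, pre-tax earnings = R$834,014.00.
DCL = total CM / (EBIT − I) = R$11,695,338.00 / R$834,014.00 = 14.0230.
EPS therefore changes by 14.0230 × (+6.6%) = +92.6%.

+92.6%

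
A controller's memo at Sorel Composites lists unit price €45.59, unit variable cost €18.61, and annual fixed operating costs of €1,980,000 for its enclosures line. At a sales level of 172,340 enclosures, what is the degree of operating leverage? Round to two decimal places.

Total contribution margin = 172,340 × €26.98 = €4,649,733.20.
EBIT = €4,649,733.20 − €1,980,000 = €2,669,733.20.
Degree of operating leverage = €4,649,733.20 / €2,669,733.20 = 1.7416.

1.74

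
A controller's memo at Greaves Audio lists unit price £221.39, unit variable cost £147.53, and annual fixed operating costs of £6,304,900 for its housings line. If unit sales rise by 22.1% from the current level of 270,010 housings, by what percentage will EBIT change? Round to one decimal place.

Total contribution margin = 270,010 × £73.86 = £19,942,938.60.
Operating income = contribution − fixed costs = £19,942,938.60 − £6,304,900 = £13,638,038.60.
Degree of operating leverage = £19,942,938.60 / £13,638,038.60 = 1.4623.
Operating income changes by 1.4623 × +22.1% = +32.3%.

+32.3%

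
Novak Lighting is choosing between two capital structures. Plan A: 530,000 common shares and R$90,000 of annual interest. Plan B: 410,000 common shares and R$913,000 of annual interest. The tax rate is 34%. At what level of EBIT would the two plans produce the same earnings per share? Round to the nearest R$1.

R$3,724,917

Set EPS_A = EPS_B: (EBIT − R$90,000)(1 − 0.34) ÷ 530,000 = (EBIT − R$913,000)(1 − 0.34) ÷ 410,000.
The (1 − t) factor cancels: (EBIT − 90,000) × 410,000 = (EBIT − 913,000) × 530,000.
Solving, EBIT = (913,000·530,000 − 90,000·410,000) / (530,000 − 410,000) = 446,990,000,000 / 120,000 = 3,724,916.67.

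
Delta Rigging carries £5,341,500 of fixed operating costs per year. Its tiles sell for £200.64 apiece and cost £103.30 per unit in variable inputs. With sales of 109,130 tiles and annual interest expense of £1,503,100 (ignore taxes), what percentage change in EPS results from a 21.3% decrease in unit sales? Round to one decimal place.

Total contribution margin = 109,130 × £97.34 = £10,622,714.20.
Operating income = contribution − fixed costs = £10,622,714.20 − £5,341,500 = £5,281,214.20.
Interest = £1,503,100.00, so EBIT − I = £3,778,114.20.
Degree of combined leverage = contribution ÷ (EBIT − I) = £10,622,714.20 ÷ £3,778,114.20 = 2.8116.
%ΔEPS = DCL × %ΔSales = 2.8116 × -21.3% = -59.9%.

-59.9%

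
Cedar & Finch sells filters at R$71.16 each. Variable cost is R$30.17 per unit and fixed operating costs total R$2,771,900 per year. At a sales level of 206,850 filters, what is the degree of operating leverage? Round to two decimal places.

1.49

Contribution at this volume is 206,850 × R$40.99 = R$8,478,781.50.
Subtracting fixed costs: EBIT = R$8,478,781.50 − R$2,771,900 = R$5,706,881.50.
DOL = contribution ÷ EBIT = R$8,478,781.50 ÷ R$5,706,881.50 = 1.4857.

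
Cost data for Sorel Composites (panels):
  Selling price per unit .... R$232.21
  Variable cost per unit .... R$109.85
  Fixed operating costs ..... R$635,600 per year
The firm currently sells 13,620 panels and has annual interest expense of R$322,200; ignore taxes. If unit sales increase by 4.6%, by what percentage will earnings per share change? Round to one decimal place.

+10.8%

At 13,620 units, contribution = 13,620 × R$122.36 = R$1,666,543.20.
Subtracting fixed costs: EBIT = R$1,666,543.20 − R$635,600 = R$1,030,943.20.
After interest of R$322,200.00, pre-tax earnings = R$708,743.20.
Degree of combined leverage = contribution ÷ (EBIT − I) = R$1,666,543.20 ÷ R$708,743.20 = 2.3514.
EPS therefore changes by 2.3514 × (+4.6%) = +10.8%.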